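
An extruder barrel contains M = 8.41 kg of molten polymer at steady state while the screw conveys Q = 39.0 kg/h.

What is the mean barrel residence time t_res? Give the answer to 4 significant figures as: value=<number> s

Convert throughput: Q = 39.0 kg/h = 39.0/3600 = 0.0108333 kg/s
t_res = M / Q_s = 8.41 / 0.0108333 = 776.308 s

value=776.3 s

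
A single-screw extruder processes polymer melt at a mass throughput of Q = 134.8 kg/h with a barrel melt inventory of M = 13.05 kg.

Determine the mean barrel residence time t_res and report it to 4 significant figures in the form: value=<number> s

value=348.5 s

Convert throughput: Q = 134.8 kg/h = 134.8/3600 = 0.0374444 kg/s
t_res = M / Q_s = 13.05 ÷ 0.0374444 = 348.516 s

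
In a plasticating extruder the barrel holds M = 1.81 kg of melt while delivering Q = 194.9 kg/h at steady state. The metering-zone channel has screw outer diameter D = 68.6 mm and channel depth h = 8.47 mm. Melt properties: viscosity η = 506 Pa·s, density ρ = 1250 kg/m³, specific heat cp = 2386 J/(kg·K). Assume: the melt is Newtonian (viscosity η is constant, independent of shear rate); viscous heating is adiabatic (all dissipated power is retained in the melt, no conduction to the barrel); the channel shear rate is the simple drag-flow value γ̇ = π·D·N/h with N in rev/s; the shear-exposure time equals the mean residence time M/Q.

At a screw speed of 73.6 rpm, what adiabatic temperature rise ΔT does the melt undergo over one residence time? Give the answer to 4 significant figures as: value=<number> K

Convert throughput: Q = 194.9 kg/h = 194.9/3600 = 0.0541389 kg/s
t_res = M / Q_s = 1.81 / 0.0541389 = 33.4325 s
D = 68.6 mm = 0.0686 m;  h = 8.47 mm = 0.00847 m;  N = 73.6 rpm / 60 = 1.22667 rev/s
γ̇ = π·D·N / h = π · 0.0686 · 1.22667 / 0.00847 = 31.2117 s⁻¹
ΔT = η·γ̇²·t_res/(ρ·cp) = [506 × 31.2117² × 33.4325] / [1250 × 2386] = 5.52553 K

value=5.526 K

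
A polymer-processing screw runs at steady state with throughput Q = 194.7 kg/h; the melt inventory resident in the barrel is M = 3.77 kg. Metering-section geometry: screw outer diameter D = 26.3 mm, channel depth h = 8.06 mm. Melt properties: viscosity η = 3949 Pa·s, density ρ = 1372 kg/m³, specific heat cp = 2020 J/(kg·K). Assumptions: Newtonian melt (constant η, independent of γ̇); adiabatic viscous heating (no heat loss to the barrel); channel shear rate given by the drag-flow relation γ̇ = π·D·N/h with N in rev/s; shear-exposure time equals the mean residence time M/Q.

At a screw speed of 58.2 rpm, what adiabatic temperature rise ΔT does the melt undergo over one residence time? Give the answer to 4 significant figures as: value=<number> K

Convert throughput: Q = 194.7 kg/h = 194.7/3600 = 0.0540833 kg/s
t_res = M / Q_s = 3.77 ÷ 0.0540833 = 69.7072 s
Geometry in metres: D = 26.3 mm → 0.0263 m, h = 8.06 mm → 0.00806 m; screw speed N = 58.2 rpm = 0.97 rev/s
γ̇ = π D N / h = (π)(0.0263)(0.97) / 0.00806 = 9.94357 s⁻¹
ΔT = η·γ̇²·t_res / (ρ·cp) = 3949 · (9.94357)² · 69.7072 / (1372 · 2020) = 9.82074 K

value=9.821 K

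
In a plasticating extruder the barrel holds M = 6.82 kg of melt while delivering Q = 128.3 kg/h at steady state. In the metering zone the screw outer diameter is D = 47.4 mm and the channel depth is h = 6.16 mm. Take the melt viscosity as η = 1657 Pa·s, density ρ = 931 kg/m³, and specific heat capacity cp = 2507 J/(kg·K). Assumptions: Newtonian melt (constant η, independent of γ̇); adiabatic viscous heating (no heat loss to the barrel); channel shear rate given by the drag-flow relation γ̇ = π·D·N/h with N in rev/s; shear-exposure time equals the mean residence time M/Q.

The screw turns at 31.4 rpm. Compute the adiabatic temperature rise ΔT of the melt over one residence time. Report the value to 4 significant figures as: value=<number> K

Convert throughput: Q = 128.3 kg/h = 128.3/3600 = 0.0356389 kg/s
t_res = M / Q_s = 6.82 / 0.0356389 = 191.364 s
D = 47.4 mm = 0.0474 m;  h = 6.16 mm = 0.00616 m;  N = 31.4 rpm / 60 = 0.523333 rev/s
Shear rate: γ̇ = πDN/h = π·0.0474·0.523333/0.00616 = 12.651 s⁻¹
ΔT = η·γ̇²·t_res/(ρ·cp) = [1657 × 12.651² × 191.364] / [931 × 2507] = 21.7436 K

value=21.74 K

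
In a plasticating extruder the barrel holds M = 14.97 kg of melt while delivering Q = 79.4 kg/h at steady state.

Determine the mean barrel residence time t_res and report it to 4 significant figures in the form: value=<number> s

value=678.7 s

Throughput in SI: Q_s = 79.4 kg/h ÷ 3600 s/h = 0.0220556 kg/s
t_res = M / Q_s = 14.97 ÷ 0.0220556 = 678.741 s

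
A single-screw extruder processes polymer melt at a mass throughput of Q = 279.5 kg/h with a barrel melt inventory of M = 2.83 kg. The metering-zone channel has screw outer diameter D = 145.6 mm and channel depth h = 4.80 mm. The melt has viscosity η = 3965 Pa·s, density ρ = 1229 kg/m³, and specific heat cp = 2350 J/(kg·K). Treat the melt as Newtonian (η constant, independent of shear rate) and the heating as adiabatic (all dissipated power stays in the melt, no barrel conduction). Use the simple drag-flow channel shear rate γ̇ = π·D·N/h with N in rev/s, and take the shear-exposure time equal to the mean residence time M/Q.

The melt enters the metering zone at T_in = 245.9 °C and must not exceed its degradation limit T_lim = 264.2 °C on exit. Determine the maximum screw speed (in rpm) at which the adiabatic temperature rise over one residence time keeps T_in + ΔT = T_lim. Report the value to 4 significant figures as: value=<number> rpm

value=12.04 rpm

Q_s = Q / 3600 = 279.5 / 3600 = 0.0776389 kg/s
t_res = M / Q_s = 2.83 / 0.0776389 = 36.4508 s
Geometry in SI: D = 145.6 mm → 0.1456 m, h = 4.80 mm → 0.0048 m
ΔT_a = T_lim − T_in = 264.2 − 245.9 = 18.3 K
γ̇_max² = ΔT_a·ρ·cp / (η·t_res) = [18.3 × 1229 × 2350] / [3965 × 36.4508] = 365.696 s⁻²
γ̇_max = sqrt(365.696) = 19.1232 s⁻¹
Solve γ̇ = πDN/h for N: N_max = γ̇_max·h/(π·D) = 19.1232 × 0.0048 / (π × 0.1456) = 0.200674 rev/s = 12.0404 rpm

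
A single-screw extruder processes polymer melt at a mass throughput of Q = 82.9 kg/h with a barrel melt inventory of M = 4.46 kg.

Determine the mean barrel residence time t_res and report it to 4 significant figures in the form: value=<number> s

value=193.7 s

Throughput in SI: Q_s = 82.9 kg/h ÷ 3600 s/h = 0.0230278 kg/s
Mean residence time: t_res = M/Q_s = 4.46 kg / 0.0230278 kg/s = 193.679 s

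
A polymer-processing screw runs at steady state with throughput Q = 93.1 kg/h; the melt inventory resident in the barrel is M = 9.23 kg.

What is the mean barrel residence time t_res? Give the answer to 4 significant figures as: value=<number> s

value=356.9 s

Convert throughput: Q = 93.1 kg/h = 93.1/3600 = 0.0258611 kg/s
t_res = M / Q_s = 9.23 ÷ 0.0258611 = 356.907 s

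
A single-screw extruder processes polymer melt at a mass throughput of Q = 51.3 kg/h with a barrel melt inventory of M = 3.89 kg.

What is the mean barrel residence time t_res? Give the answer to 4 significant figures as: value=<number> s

Throughput in SI: Q_s = 51.3 kg/h ÷ 3600 s/h = 0.01425 kg/s
t_res = M / Q_s = 3.89 / 0.01425 = 272.982 s

value=273.0 s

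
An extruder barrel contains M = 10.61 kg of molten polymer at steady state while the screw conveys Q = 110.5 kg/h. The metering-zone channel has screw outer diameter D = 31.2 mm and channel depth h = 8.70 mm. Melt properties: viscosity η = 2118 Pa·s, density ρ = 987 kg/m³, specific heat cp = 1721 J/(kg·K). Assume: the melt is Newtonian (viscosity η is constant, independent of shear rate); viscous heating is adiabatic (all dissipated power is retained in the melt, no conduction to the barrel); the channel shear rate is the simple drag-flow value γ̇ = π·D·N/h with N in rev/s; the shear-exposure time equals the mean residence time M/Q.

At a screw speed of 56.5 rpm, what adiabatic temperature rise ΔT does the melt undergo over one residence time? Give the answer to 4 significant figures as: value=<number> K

value=48.51 K

Throughput in SI: Q_s = 110.5 kg/h ÷ 3600 s/h = 0.0306944 kg/s
Mean residence time: t_res = M/Q_s = 10.61 kg / 0.0306944 kg/s = 345.665 s
D = 31.2 mm = 0.0312 m;  h = 8.70 mm = 0.0087 m;  N = 56.5 rpm / 60 = 0.941667 rev/s
γ̇ = π·D·N / h = π · 0.0312 · 0.941667 / 0.0087 = 10.6092 s⁻¹
ΔT = η·γ̇²·t_res/(ρ·cp) = [2118 × 10.6092² × 345.665] / [987 × 1721] = 48.5119 K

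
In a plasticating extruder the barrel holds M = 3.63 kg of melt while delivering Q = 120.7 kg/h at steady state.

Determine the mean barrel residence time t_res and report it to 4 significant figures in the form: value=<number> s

value=108.3 s

Convert throughput: Q = 120.7 kg/h = 120.7/3600 = 0.0335278 kg/s
Mean residence time: t_res = M/Q_s = 3.63 kg / 0.0335278 kg/s = 108.268 s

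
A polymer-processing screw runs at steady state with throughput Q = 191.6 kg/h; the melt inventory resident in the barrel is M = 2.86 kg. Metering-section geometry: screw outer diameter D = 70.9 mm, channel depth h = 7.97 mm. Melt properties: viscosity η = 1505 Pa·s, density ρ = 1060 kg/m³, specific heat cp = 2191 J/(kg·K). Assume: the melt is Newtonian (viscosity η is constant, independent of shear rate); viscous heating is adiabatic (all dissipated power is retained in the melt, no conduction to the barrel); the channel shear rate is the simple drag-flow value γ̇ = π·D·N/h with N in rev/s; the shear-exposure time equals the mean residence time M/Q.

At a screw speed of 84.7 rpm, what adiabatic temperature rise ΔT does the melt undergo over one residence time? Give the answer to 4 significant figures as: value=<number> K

value=54.20 K

Convert throughput: Q = 191.6 kg/h = 191.6/3600 = 0.0532222 kg/s
t_res = M / Q_s = 2.86 ÷ 0.0532222 = 53.737 s
Convert to SI: D = 0.0709 m, h = 0.00797 m, N = 84.7/60 = 1.41167 rev/s
γ̇ = π·D·N / h = π · 0.0709 · 1.41167 / 0.00797 = 39.4521 s⁻¹
ΔT = η·γ̇²·t_res/(ρ·cp) = [1505 × 39.4521² × 53.737] / [1060 × 2191] = 54.2002 K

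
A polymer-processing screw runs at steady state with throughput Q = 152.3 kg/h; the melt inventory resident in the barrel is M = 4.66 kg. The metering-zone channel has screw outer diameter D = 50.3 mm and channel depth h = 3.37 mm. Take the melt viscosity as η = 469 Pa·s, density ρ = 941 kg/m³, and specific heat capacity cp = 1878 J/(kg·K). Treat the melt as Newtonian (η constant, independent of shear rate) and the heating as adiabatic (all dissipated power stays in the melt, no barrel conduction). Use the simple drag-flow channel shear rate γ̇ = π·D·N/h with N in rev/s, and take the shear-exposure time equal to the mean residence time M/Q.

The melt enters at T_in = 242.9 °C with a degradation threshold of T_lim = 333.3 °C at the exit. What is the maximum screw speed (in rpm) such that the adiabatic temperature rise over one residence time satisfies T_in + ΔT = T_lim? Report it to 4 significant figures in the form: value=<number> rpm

Convert throughput: Q = 152.3 kg/h = 152.3/3600 = 0.0423056 kg/s
t_res = M / Q_s = 4.66 ÷ 0.0423056 = 110.151 s
Geometry in SI: D = 50.3 mm → 0.0503 m, h = 3.37 mm → 0.00337 m
ΔT_a = T_lim − T_in = 333.3 − 242.9 = 90.4 K
Invert ΔT = ηγ̇²t_res/(ρcp) for γ̇: γ̇_max² = ΔT_a ρ cp / (η t_res) = 90.4·941·1878 / (469·110.151) = 3092.38 s⁻²
γ̇_max = sqrt(3092.38) = 55.6091 s⁻¹
Solve γ̇ = πDN/h for N: N_max = γ̇_max·h/(π·D) = 55.6091 × 0.00337 / (π × 0.0503) = 1.18593 rev/s = 71.1557 rpm

value=71.16 rpm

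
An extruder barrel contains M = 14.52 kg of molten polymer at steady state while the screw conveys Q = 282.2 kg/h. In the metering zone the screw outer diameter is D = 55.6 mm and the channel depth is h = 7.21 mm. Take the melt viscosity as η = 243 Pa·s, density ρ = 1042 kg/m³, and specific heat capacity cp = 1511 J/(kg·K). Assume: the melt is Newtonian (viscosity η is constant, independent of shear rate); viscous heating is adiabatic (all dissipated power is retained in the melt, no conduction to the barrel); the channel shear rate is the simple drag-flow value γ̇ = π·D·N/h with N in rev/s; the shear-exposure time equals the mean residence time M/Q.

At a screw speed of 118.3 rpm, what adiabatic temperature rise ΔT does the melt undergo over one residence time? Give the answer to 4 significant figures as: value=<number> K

value=65.23 K

Convert throughput: Q = 282.2 kg/h = 282.2/3600 = 0.0783889 kg/s
t_res = M / Q_s = 14.52 / 0.0783889 = 185.23 s
Geometry in metres: D = 55.6 mm → 0.0556 m, h = 7.21 mm → 0.00721 m; screw speed N = 118.3 rpm = 1.97167 rev/s
γ̇ = π·D·N / h = π · 0.0556 · 1.97167 / 0.00721 = 47.7664 s⁻¹
Adiabatic rise: ΔT = η γ̇² t_res / (ρ cp) = 243·(47.7664)²·185.23 / (1042·1511) = 65.2277 K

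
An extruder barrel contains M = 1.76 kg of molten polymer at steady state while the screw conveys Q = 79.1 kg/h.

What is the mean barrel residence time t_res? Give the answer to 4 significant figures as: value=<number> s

value=80.10 s

Q_s = Q / 3600 = 79.1 / 3600 = 0.0219722 kg/s
t_res = M / Q_s = 1.76 / 0.0219722 = 80.1011 s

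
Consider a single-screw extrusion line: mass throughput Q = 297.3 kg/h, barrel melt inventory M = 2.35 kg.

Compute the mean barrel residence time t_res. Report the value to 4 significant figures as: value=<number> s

Throughput in SI: Q_s = 297.3 kg/h ÷ 3600 s/h = 0.0825833 kg/s
t_res = M / Q_s = 2.35 / 0.0825833 = 28.4561 s

value=28.46 s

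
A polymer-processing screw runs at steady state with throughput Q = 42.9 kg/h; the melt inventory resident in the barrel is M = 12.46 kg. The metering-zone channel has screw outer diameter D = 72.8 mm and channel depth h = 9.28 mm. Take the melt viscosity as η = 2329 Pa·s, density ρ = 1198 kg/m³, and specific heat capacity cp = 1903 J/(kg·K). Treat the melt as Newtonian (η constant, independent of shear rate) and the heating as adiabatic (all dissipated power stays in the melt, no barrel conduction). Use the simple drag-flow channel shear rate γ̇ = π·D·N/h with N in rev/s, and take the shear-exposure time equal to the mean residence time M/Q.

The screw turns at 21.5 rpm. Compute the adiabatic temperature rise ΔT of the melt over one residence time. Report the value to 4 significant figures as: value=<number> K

Throughput in SI: Q_s = 42.9 kg/h ÷ 3600 s/h = 0.0119167 kg/s
t_res = M / Q_s = 12.46 / 0.0119167 = 1045.59 s
Convert to SI: D = 0.0728 m, h = 0.00928 m, N = 21.5/60 = 0.358333 rev/s
Shear rate: γ̇ = πDN/h = π·0.0728·0.358333/0.00928 = 8.83122 s⁻¹
ΔT = η·γ̇²·t_res/(ρ·cp) = [2329 × 8.83122² × 1045.59] / [1198 × 1903] = 83.3063 K

value=83.31 K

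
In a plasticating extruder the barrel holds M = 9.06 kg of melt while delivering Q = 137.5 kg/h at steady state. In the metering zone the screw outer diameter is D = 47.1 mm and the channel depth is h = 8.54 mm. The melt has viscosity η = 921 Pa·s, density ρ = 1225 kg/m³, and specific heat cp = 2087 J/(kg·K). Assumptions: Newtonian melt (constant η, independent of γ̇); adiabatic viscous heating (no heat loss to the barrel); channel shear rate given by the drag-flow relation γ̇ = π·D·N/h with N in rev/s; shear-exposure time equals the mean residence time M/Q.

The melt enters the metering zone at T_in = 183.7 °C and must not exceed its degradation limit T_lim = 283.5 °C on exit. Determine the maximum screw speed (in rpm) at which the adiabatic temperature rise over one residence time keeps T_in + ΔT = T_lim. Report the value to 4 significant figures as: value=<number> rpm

value=118.3 rpm

Q_s = Q / 3600 = 137.5 / 3600 = 0.0381944 kg/s
t_res = M / Q_s = 9.06 / 0.0381944 = 237.207 s
Convert to metres: D = 0.0471 m, h = 0.00854 m
ΔT_a = T_lim − T_in = 283.5 °C − 183.7 °C = 99.8 K
Invert ΔT = ηγ̇²t_res/(ρcp) for γ̇: γ̇_max² = ΔT_a ρ cp / (η t_res) = 99.8·1225·2087 / (921·237.207) = 1167.89 s⁻²
γ̇_max = √1167.89 = 34.1744 s⁻¹
Solve γ̇ = πDN/h for N: N_max = γ̇_max·h/(π·D) = 34.1744 × 0.00854 / (π × 0.0471) = 1.97237 rev/s = 118.342 rpm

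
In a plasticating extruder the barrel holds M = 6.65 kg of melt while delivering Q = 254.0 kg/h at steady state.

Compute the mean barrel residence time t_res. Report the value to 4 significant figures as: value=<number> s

Q_s = Q / 3600 = 254.0 / 3600 = 0.0705556 kg/s
t_res = M / Q_s = 6.65 ÷ 0.0705556 = 94.252 s

value=94.25 s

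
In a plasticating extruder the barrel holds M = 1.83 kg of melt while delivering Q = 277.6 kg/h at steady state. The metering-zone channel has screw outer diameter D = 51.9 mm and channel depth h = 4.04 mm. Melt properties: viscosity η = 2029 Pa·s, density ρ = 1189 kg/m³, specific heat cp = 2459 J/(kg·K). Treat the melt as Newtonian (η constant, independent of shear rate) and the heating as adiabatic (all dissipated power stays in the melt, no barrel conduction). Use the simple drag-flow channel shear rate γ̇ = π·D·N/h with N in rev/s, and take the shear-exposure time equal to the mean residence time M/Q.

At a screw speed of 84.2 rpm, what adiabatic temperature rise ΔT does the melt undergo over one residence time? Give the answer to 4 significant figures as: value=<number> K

Throughput in SI: Q_s = 277.6 kg/h ÷ 3600 s/h = 0.0771111 kg/s
Mean residence time: t_res = M/Q_s = 1.83 kg / 0.0771111 kg/s = 23.732 s
Geometry in metres: D = 51.9 mm → 0.0519 m, h = 4.04 mm → 0.00404 m; screw speed N = 84.2 rpm = 1.40333 rev/s
γ̇ = π D N / h = (π)(0.0519)(1.40333) / 0.00404 = 56.6365 s⁻¹
Adiabatic rise: ΔT = η γ̇² t_res / (ρ cp) = 2029·(56.6365)²·23.732 / (1189·2459) = 52.8286 K

value=52.83 K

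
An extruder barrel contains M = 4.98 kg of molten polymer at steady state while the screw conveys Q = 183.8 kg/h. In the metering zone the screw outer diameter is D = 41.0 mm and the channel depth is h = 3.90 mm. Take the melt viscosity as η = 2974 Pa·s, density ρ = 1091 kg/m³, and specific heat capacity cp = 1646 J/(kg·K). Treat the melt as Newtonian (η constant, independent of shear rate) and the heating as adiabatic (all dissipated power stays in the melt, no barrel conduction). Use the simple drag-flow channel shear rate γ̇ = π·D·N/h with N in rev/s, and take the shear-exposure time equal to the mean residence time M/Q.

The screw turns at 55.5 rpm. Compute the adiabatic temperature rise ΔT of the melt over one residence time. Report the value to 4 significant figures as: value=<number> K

Q_s = Q / 3600 = 183.8 / 3600 = 0.0510556 kg/s
Mean residence time: t_res = M/Q_s = 4.98 kg / 0.0510556 kg/s = 97.5408 s
D = 41.0 mm = 0.041 m;  h = 3.90 mm = 0.0039 m;  N = 55.5 rpm / 60 = 0.925 rev/s
Shear rate: γ̇ = πDN/h = π·0.041·0.925/0.0039 = 30.55 s⁻¹
ΔT = η·γ̇²·t_res / (ρ·cp) = 2974 · (30.55)² · 97.5408 / (1091 · 1646) = 150.763 K

value=150.8 K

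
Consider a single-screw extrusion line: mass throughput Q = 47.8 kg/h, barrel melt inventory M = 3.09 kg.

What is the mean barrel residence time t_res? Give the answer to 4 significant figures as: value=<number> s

Convert throughput: Q = 47.8 kg/h = 47.8/3600 = 0.0132778 kg/s
t_res = M / Q_s = 3.09 / 0.0132778 = 232.72 s

value=232.7 s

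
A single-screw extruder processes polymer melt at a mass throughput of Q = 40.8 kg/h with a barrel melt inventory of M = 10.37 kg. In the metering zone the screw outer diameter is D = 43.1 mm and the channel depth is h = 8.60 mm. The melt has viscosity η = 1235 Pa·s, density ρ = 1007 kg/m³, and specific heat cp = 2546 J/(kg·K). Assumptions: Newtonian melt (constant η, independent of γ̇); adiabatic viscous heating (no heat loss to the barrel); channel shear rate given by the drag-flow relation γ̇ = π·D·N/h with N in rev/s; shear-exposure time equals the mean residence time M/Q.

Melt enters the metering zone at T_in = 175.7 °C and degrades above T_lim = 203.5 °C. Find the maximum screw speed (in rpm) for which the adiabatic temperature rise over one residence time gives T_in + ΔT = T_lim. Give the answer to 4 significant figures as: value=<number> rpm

value=30.27 rpm

Convert throughput: Q = 40.8 kg/h = 40.8/3600 = 0.0113333 kg/s
t_res = M / Q_s = 10.37 ÷ 0.0113333 = 915 s
D = 43.1 mm = 0.0431 m;  h = 8.60 mm = 0.0086 m
Allowable rise: ΔT_a = T_lim − T_in = 203.5 − 175.7 = 27.8 K
γ̇_max² = ΔT_a·ρ·cp / (η·t_res) = [27.8 × 1007 × 2546] / [1235 × 915] = 63.0732 s⁻²
Take the square root: γ̇_max = √(63.0732) = 7.94186 s⁻¹
N_max = γ̇_max·h / (π·D) = 7.94186 · 0.0086 / (π · 0.0431) = 0.504422 rev/s = 30.2653 rpm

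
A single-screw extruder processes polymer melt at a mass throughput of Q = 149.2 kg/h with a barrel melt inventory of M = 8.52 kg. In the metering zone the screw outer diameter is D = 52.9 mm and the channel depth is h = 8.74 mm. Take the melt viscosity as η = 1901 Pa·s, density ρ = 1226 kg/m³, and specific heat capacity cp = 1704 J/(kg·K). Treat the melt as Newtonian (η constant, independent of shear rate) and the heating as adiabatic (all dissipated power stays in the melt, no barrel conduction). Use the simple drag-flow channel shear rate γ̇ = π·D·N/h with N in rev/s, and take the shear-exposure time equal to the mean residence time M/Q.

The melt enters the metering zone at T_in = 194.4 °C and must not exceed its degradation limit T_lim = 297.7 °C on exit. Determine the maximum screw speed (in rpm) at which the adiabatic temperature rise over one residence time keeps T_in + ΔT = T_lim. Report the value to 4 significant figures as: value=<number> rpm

value=74.15 rpm

Convert throughput: Q = 149.2 kg/h = 149.2/3600 = 0.0414444 kg/s
t_res = M / Q_s = 8.52 ÷ 0.0414444 = 205.576 s
Geometry in SI: D = 52.9 mm → 0.0529 m, h = 8.74 mm → 0.00874 m
ΔT_a = T_lim − T_in = 297.7 °C − 194.4 °C = 103.3 K
γ̇_max² = ΔT_a·ρ·cp/(η·t_res) = 103.3·1226·1704/(1901·205.576) = 552.211 s⁻²
γ̇_max = √552.211 = 23.4992 s⁻¹
N_max = γ̇_max·h / (π·D) = 23.4992 · 0.00874 / (π · 0.0529) = 1.23583 rev/s = 74.1497 rpm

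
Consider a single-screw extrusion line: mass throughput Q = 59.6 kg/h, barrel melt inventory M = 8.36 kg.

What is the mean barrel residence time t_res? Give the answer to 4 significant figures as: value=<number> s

Q_s = Q / 3600 = 59.6 / 3600 = 0.0165556 kg/s
t_res = M / Q_s = 8.36 ÷ 0.0165556 = 504.966 s

value=505.0 s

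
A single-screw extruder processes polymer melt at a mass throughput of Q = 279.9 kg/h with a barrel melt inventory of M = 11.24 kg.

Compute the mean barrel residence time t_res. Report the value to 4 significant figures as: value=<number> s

value=144.6 s

Convert throughput: Q = 279.9 kg/h = 279.9/3600 = 0.07775 kg/s
Mean residence time: t_res = M/Q_s = 11.24 kg / 0.07775 kg/s = 144.566 s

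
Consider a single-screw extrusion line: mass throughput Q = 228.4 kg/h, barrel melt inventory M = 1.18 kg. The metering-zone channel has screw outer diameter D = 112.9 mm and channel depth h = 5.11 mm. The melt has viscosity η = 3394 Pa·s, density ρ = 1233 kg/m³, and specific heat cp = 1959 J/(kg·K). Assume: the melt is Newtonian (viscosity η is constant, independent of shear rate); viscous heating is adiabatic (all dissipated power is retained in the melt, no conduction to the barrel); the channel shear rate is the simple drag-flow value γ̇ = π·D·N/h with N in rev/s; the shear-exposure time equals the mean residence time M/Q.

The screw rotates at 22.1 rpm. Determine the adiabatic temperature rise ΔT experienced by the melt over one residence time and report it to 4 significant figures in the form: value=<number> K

value=17.08 K

Q_s = Q / 3600 = 228.4 / 3600 = 0.0634444 kg/s
t_res = M / Q_s = 1.18 ÷ 0.0634444 = 18.5989 s
D = 112.9 mm = 0.1129 m;  h = 5.11 mm = 0.00511 m;  N = 22.1 rpm / 60 = 0.368333 rev/s
Shear rate: γ̇ = πDN/h = π·0.1129·0.368333/0.00511 = 25.5661 s⁻¹
ΔT = η·γ̇²·t_res / (ρ·cp) = 3394 · (25.5661)² · 18.5989 / (1233 · 1959) = 17.0817 K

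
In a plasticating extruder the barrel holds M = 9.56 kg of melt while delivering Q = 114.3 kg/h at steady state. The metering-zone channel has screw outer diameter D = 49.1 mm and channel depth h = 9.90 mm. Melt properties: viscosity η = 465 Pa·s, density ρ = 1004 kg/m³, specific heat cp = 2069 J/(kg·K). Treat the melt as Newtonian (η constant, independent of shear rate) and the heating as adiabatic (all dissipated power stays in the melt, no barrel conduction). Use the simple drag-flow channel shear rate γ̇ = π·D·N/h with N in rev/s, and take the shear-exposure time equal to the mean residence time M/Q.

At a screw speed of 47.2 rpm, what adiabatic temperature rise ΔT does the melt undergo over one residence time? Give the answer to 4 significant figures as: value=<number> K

Q_s = Q / 3600 = 114.3 / 3600 = 0.03175 kg/s
Mean residence time: t_res = M/Q_s = 9.56 kg / 0.03175 kg/s = 301.102 s
D = 49.1 mm = 0.0491 m;  h = 9.90 mm = 0.0099 m;  N = 47.2 rpm / 60 = 0.786667 rev/s
γ̇ = π·D·N / h = π · 0.0491 · 0.786667 / 0.0099 = 12.2571 s⁻¹
ΔT = η·γ̇²·t_res/(ρ·cp) = [465 × 12.2571² × 301.102] / [1004 × 2069] = 10.1262 K

value=10.13 K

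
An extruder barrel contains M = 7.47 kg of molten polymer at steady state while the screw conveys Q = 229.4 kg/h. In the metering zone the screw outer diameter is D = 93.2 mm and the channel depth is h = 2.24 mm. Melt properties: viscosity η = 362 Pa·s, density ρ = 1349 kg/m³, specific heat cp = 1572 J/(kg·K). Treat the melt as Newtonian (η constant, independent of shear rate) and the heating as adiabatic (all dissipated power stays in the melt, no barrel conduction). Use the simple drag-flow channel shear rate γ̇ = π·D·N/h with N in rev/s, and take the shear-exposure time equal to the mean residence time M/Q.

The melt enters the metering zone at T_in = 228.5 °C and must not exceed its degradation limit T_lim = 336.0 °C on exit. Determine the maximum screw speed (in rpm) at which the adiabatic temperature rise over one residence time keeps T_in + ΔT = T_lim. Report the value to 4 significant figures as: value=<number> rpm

value=33.64 rpm

Convert throughput: Q = 229.4 kg/h = 229.4/3600 = 0.0637222 kg/s
Mean residence time: t_res = M/Q_s = 7.47 kg / 0.0637222 kg/s = 117.228 s
Convert to metres: D = 0.0932 m, h = 0.00224 m
ΔT_a = T_lim − T_in = 336.0 °C − 228.5 °C = 107.5 K
Invert ΔT = ηγ̇²t_res/(ρcp) for γ̇: γ̇_max² = ΔT_a ρ cp / (η t_res) = 107.5·1349·1572 / (362·117.228) = 5371.98 s⁻²
γ̇_max = sqrt(5371.98) = 73.2938 s⁻¹
N_max = γ̇_max h / (πD) = 73.2938·0.00224/(π·0.0932) = 0.560725 rev/s → ×60 = 33.6435 rpm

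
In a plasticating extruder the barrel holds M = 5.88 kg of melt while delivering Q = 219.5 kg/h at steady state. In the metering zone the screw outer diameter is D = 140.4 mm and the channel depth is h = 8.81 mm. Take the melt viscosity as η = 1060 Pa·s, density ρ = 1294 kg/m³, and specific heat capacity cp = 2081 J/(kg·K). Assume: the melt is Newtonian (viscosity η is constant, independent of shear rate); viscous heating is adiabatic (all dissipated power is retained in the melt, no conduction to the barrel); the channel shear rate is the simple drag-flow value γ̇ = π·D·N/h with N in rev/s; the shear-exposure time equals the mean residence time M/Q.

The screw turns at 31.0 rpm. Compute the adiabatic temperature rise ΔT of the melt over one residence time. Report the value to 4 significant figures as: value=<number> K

Convert throughput: Q = 219.5 kg/h = 219.5/3600 = 0.0609722 kg/s
Mean residence time: t_res = M/Q_s = 5.88 kg / 0.0609722 kg/s = 96.4374 s
D = 140.4 mm = 0.1404 m;  h = 8.81 mm = 0.00881 m;  N = 31.0 rpm / 60 = 0.516667 rev/s
Shear rate: γ̇ = πDN/h = π·0.1404·0.516667/0.00881 = 25.8673 s⁻¹
ΔT = η·γ̇²·t_res / (ρ·cp) = 1060 · (25.8673)² · 96.4374 / (1294 · 2081) = 25.4008 K

value=25.40 K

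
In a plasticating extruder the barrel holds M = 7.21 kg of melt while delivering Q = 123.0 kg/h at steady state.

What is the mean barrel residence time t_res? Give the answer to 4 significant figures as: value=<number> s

value=211.0 s

Q_s = Q / 3600 = 123.0 / 3600 = 0.0341667 kg/s
t_res = M / Q_s = 7.21 / 0.0341667 = 211.024 s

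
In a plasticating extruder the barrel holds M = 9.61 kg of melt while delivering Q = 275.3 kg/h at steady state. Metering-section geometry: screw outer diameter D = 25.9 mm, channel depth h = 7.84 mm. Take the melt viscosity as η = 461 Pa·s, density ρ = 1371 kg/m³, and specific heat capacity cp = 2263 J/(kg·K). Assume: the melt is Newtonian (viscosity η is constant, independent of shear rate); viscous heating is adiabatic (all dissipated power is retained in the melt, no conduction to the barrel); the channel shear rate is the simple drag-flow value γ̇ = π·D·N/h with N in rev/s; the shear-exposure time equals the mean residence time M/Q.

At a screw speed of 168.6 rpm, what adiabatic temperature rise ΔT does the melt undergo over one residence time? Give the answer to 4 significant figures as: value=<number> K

value=15.88 K

Throughput in SI: Q_s = 275.3 kg/h ÷ 3600 s/h = 0.0764722 kg/s
Mean residence time: t_res = M/Q_s = 9.61 kg / 0.0764722 kg/s = 125.667 s
Convert to SI: D = 0.0259 m, h = 0.00784 m, N = 168.6/60 = 2.81 rev/s
γ̇ = π D N / h = (π)(0.0259)(2.81) / 0.00784 = 29.1635 s⁻¹
Adiabatic rise: ΔT = η γ̇² t_res / (ρ cp) = 461·(29.1635)²·125.667 / (1371·2263) = 15.881 K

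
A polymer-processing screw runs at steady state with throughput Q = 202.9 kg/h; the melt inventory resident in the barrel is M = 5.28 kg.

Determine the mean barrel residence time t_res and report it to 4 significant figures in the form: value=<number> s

Convert throughput: Q = 202.9 kg/h = 202.9/3600 = 0.0563611 kg/s
t_res = M / Q_s = 5.28 / 0.0563611 = 93.6816 s

value=93.68 s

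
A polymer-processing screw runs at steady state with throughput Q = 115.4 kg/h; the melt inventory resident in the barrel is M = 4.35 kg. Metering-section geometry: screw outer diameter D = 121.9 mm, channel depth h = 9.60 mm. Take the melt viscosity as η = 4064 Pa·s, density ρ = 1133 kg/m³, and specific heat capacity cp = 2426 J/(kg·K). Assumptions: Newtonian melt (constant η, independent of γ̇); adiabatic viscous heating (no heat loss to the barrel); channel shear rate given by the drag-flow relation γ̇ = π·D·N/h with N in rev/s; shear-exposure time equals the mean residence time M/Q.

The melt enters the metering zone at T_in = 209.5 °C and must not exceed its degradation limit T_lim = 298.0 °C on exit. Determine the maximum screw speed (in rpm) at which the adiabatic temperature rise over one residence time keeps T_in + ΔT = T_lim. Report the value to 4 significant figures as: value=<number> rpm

Convert throughput: Q = 115.4 kg/h = 115.4/3600 = 0.0320556 kg/s
t_res = M / Q_s = 4.35 ÷ 0.0320556 = 135.702 s
Convert to metres: D = 0.1219 m, h = 0.0096 m
ΔT_a = T_lim − T_in = 298.0 − 209.5 = 88.5 K
γ̇_max² = ΔT_a·ρ·cp / (η·t_res) = [88.5 × 1133 × 2426] / [4064 × 135.702] = 441.087 s⁻²
γ̇_max = sqrt(441.087) = 21.0021 s⁻¹
Solve γ̇ = πDN/h for N: N_max = γ̇_max·h/(π·D) = 21.0021 × 0.0096 / (π × 0.1219) = 0.526478 rev/s = 31.5887 rpm

value=31.59 rpm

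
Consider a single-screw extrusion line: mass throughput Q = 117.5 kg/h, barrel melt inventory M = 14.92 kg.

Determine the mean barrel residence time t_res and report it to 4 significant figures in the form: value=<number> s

Q_s = Q / 3600 = 117.5 / 3600 = 0.0326389 kg/s
Mean residence time: t_res = M/Q_s = 14.92 kg / 0.0326389 kg/s = 457.123 s

value=457.1 s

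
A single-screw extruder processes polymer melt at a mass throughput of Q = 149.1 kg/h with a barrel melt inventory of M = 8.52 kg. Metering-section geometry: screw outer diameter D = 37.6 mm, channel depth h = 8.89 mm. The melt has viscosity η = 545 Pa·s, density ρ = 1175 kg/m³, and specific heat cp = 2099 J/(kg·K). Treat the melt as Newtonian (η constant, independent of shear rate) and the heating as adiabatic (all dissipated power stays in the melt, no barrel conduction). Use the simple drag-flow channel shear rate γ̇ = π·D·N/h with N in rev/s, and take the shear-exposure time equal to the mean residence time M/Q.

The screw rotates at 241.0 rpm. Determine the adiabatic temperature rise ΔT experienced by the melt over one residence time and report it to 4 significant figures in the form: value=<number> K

value=129.5 K

Convert throughput: Q = 149.1 kg/h = 149.1/3600 = 0.0414167 kg/s
t_res = M / Q_s = 8.52 ÷ 0.0414167 = 205.714 s
D = 37.6 mm = 0.0376 m;  h = 8.89 mm = 0.00889 m;  N = 241.0 rpm / 60 = 4.01667 rev/s
Shear rate: γ̇ = πDN/h = π·0.0376·4.01667/0.00889 = 53.3706 s⁻¹
Adiabatic rise: ΔT = η γ̇² t_res / (ρ cp) = 545·(53.3706)²·205.714 / (1175·2099) = 129.483 K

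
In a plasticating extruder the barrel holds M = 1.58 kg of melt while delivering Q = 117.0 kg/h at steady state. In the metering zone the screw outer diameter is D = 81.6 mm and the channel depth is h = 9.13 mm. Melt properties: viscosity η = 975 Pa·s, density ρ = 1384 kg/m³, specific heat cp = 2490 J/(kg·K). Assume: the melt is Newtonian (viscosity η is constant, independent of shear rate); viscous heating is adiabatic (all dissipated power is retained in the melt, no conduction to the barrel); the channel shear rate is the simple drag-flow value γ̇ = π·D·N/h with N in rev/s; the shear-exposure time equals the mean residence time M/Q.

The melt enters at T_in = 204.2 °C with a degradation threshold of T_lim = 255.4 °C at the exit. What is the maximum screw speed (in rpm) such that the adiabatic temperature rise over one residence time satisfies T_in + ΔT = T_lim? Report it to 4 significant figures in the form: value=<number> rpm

Q_s = Q / 3600 = 117.0 / 3600 = 0.0325 kg/s
t_res = M / Q_s = 1.58 / 0.0325 = 48.6154 s
Convert to metres: D = 0.0816 m, h = 0.00913 m
ΔT_a = T_lim − T_in = 255.4 °C − 204.2 °C = 51.2 K
Invert ΔT = ηγ̇²t_res/(ρcp) for γ̇: γ̇_max² = ΔT_a ρ cp / (η t_res) = 51.2·1384·2490 / (975·48.6154) = 3722.43 s⁻²
γ̇_max = sqrt(3722.43) = 61.0118 s⁻¹
N_max = γ̇_max h / (πD) = 61.0118·0.00913/(π·0.0816) = 2.17292 rev/s → ×60 = 130.375 rpm

value=130.4 rpm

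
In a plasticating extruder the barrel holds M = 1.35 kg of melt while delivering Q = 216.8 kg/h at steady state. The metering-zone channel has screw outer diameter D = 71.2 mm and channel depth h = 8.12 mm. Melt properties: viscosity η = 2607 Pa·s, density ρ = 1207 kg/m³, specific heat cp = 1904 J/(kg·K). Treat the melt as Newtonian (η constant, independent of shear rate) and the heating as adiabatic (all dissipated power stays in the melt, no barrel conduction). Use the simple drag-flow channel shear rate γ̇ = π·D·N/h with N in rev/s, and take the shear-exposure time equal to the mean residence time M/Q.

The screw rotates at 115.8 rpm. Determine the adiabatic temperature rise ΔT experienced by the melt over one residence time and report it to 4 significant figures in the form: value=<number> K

Throughput in SI: Q_s = 216.8 kg/h ÷ 3600 s/h = 0.0602222 kg/s
Mean residence time: t_res = M/Q_s = 1.35 kg / 0.0602222 kg/s = 22.417 s
Geometry in metres: D = 71.2 mm → 0.0712 m, h = 8.12 mm → 0.00812 m; screw speed N = 115.8 rpm = 1.93 rev/s
γ̇ = π D N / h = (π)(0.0712)(1.93) / 0.00812 = 53.1657 s⁻¹
Adiabatic rise: ΔT = η γ̇² t_res / (ρ cp) = 2607·(53.1657)²·22.417 / (1207·1904) = 71.8797 K

value=71.88 K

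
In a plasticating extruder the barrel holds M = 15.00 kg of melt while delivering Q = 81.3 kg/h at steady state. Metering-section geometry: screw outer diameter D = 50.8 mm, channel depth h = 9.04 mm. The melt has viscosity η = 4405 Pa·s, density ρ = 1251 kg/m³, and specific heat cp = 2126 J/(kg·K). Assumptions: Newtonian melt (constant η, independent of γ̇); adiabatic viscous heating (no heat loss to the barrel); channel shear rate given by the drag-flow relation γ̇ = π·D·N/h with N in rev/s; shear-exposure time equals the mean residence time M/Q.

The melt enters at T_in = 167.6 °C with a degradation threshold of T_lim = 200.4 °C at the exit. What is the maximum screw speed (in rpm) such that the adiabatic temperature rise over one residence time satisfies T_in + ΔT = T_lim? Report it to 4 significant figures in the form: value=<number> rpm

value=18.56 rpm

Q_s = Q / 3600 = 81.3 / 3600 = 0.0225833 kg/s
t_res = M / Q_s = 15.00 ÷ 0.0225833 = 664.207 s
Geometry in SI: D = 50.8 mm → 0.0508 m, h = 9.04 mm → 0.00904 m
ΔT_a = T_lim − T_in = 200.4 − 167.6 = 32.8 K
γ̇_max² = ΔT_a·ρ·cp/(η·t_res) = 32.8·1251·2126/(4405·664.207) = 29.8157 s⁻²
Take the square root: γ̇_max = √(29.8157) = 5.46038 s⁻¹
N_max = γ̇_max h / (πD) = 5.46038·0.00904/(π·0.0508) = 0.309298 rev/s → ×60 = 18.5579 rpm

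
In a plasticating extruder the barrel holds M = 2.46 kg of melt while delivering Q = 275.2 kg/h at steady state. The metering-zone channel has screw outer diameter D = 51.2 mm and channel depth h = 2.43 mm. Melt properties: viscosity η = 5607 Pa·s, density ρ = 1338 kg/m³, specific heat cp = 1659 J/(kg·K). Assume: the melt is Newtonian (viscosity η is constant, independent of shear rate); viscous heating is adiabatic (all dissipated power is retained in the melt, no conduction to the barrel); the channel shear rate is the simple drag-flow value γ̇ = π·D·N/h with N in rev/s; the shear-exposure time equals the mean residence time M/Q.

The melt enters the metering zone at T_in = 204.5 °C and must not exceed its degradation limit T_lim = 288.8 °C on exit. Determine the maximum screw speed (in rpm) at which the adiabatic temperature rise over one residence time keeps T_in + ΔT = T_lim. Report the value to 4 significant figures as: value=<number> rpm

value=29.19 rpm

Q_s = Q / 3600 = 275.2 / 3600 = 0.0764444 kg/s
t_res = M / Q_s = 2.46 ÷ 0.0764444 = 32.1802 s
D = 51.2 mm = 0.0512 m;  h = 2.43 mm = 0.00243 m
ΔT_a = T_lim − T_in = 288.8 − 204.5 = 84.3 K
Invert ΔT = ηγ̇²t_res/(ρcp) for γ̇: γ̇_max² = ΔT_a ρ cp / (η t_res) = 84.3·1338·1659 / (5607·32.1802) = 1037.08 s⁻²
Take the square root: γ̇_max = √(1037.08) = 32.2037 s⁻¹
Solve γ̇ = πDN/h for N: N_max = γ̇_max·h/(π·D) = 32.2037 × 0.00243 / (π × 0.0512) = 0.48651 rev/s = 29.1906 rpm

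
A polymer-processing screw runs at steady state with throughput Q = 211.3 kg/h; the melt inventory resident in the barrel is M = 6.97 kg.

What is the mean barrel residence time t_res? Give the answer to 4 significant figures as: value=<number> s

value=118.8 s

Convert throughput: Q = 211.3 kg/h = 211.3/3600 = 0.0586944 kg/s
t_res = M / Q_s = 6.97 ÷ 0.0586944 = 118.751 s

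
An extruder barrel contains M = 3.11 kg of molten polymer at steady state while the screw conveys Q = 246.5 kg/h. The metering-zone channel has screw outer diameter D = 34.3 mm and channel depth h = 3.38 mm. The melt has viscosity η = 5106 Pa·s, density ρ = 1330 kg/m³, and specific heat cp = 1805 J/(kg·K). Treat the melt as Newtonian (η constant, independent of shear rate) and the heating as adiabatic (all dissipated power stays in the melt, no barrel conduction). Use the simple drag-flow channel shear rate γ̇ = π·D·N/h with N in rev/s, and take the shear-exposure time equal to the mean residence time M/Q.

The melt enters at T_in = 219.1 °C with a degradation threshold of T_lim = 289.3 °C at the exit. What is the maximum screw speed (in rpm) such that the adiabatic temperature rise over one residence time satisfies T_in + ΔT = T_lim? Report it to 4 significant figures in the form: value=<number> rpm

Convert throughput: Q = 246.5 kg/h = 246.5/3600 = 0.0684722 kg/s
t_res = M / Q_s = 3.11 ÷ 0.0684722 = 45.4199 s
Convert to metres: D = 0.0343 m, h = 0.00338 m
Allowable rise: ΔT_a = T_lim − T_in = 289.3 − 219.1 = 70.2 K
γ̇_max² = ΔT_a·ρ·cp / (η·t_res) = [70.2 × 1330 × 1805] / [5106 × 45.4199] = 726.673 s⁻²
γ̇_max = sqrt(726.673) = 26.9569 s⁻¹
N_max = γ̇_max h / (πD) = 26.9569·0.00338/(π·0.0343) = 0.845556 rev/s → ×60 = 50.7334 rpm

value=50.73 rpm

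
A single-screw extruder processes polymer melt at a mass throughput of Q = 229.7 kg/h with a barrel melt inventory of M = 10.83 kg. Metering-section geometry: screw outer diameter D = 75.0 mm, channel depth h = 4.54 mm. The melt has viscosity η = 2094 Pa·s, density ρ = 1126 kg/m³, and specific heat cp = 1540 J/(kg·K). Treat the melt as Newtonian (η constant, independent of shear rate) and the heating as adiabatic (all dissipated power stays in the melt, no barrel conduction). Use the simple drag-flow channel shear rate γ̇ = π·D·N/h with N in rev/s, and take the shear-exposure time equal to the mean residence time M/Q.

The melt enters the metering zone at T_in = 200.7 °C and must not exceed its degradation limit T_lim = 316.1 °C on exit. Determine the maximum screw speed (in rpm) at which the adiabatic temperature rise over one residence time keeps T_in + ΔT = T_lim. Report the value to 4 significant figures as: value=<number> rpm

Q_s = Q / 3600 = 229.7 / 3600 = 0.0638056 kg/s
Mean residence time: t_res = M/Q_s = 10.83 kg / 0.0638056 kg/s = 169.734 s
D = 75.0 mm = 0.075 m;  h = 4.54 mm = 0.00454 m
Allowable rise: ΔT_a = T_lim − T_in = 316.1 − 200.7 = 115.4 K
Invert ΔT = ηγ̇²t_res/(ρcp) for γ̇: γ̇_max² = ΔT_a ρ cp / (η t_res) = 115.4·1126·1540 / (2094·169.734) = 563.013 s⁻²
Take the square root: γ̇_max = √(563.013) = 23.7279 s⁻¹
N_max = γ̇_max·h / (π·D) = 23.7279 · 0.00454 / (π · 0.075) = 0.457198 rev/s = 27.4319 rpm

value=27.43 rpm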